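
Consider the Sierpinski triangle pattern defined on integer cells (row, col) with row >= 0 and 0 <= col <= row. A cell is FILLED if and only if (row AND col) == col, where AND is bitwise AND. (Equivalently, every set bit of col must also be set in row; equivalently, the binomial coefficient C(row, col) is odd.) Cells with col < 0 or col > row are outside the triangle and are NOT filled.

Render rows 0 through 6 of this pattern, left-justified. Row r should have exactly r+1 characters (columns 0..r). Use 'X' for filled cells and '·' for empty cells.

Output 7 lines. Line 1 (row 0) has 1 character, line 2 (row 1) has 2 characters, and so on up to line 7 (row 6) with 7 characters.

r0=0: X
r1=1: XX
r2=10: X·X
r3=11: XXXX
r4=100: X···X
r5=101: XX··XX
r6=110: X·X·X·X

Answer: X
XX
X·X
XXXX
X···X
XX··XX
X·X·X·X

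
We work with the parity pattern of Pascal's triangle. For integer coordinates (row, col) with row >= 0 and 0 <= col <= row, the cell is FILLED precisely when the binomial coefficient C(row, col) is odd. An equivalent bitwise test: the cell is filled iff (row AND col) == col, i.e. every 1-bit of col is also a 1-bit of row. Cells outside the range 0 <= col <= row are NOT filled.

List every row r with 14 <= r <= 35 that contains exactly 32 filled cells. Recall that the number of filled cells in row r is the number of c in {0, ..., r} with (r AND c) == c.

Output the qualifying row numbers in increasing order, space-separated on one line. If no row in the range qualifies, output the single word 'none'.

Row r has 2^popcount(r) filled cells, so we need popcount(r) = log2(32) = 5.
Scan r = 14..35 and keep those with exactly 5 one-bits:
r=14=1110 popcount=3 -> skip
r=15=1111 popcount=4 -> skip
r=16=10000 popcount=1 -> skip
r=17=10001 popcount=2 -> skip
r=18=10010 popcount=2 -> skip
r=19=10011 popcount=3 -> skip
r=20=10100 popcount=2 -> skip
r=21=10101 popcount=3 -> skip
r=22=10110 popcount=3 -> skip
r=23=10111 popcount=4 -> skip
r=24=11000 popcount=2 -> skip
r=25=11001 popcount=3 -> skip
r=26=11010 popcount=3 -> skip
r=27=11011 popcount=4 -> skip
r=28=11100 popcount=3 -> skip
r=29=11101 popcount=4 -> skip
r=30=11110 popcount=4 -> skip
r=31=11111 popcount=5 -> KEEP
r=32=100000 popcount=1 -> skip
r=33=100001 popcount=2 -> skip
r=34=100010 popcount=2 -> skip
r=35=100011 popcount=3 -> skip
Kept rows: 31

Answer: 31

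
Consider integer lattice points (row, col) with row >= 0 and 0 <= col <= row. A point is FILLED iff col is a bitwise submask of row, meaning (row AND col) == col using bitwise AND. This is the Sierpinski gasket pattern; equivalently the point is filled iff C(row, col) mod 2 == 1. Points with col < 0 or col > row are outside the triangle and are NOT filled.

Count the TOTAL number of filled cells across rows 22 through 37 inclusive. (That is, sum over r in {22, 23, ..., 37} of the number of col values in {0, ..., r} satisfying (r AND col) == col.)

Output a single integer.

r22=10110 pc3: +8 =8
r23=10111 pc4: +16 =24
r24=11000 pc2: +4 =28
r25=11001 pc3: +8 =36
r26=11010 pc3: +8 =44
r27=11011 pc4: +16 =60
r28=11100 pc3: +8 =68
r29=11101 pc4: +16 =84
r30=11110 pc4: +16 =100
r31=11111 pc5: +32 =132
r32=100000 pc1: +2 =134
r33=100001 pc2: +4 =138
r34=100010 pc2: +4 =142
r35=100011 pc3: +8 =150
r36=100100 pc2: +4 =154
r37=100101 pc3: +8 =162

Answer: 162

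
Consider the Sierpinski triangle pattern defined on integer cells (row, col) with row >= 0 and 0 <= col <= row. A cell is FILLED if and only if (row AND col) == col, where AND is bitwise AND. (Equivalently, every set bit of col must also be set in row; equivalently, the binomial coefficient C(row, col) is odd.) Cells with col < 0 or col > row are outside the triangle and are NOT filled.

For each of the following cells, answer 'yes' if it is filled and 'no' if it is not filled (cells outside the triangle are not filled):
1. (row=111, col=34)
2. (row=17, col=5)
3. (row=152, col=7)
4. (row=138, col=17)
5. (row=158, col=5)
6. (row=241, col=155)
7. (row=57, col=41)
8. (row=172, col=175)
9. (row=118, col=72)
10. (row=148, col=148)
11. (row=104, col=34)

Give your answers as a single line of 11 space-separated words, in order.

Answer: yes no no no no no yes no no yes no

Derivation:
(111,34): row=0b1101111, col=0b100010, row AND col = 0b100010 = 34; 34 == 34 -> filled
(17,5): row=0b10001, col=0b101, row AND col = 0b1 = 1; 1 != 5 -> empty
(152,7): row=0b10011000, col=0b111, row AND col = 0b0 = 0; 0 != 7 -> empty
(138,17): row=0b10001010, col=0b10001, row AND col = 0b0 = 0; 0 != 17 -> empty
(158,5): row=0b10011110, col=0b101, row AND col = 0b100 = 4; 4 != 5 -> empty
(241,155): row=0b11110001, col=0b10011011, row AND col = 0b10010001 = 145; 145 != 155 -> empty
(57,41): row=0b111001, col=0b101001, row AND col = 0b101001 = 41; 41 == 41 -> filled
(172,175): col outside [0, 172] -> not filled
(118,72): row=0b1110110, col=0b1001000, row AND col = 0b1000000 = 64; 64 != 72 -> empty
(148,148): row=0b10010100, col=0b10010100, row AND col = 0b10010100 = 148; 148 == 148 -> filled
(104,34): row=0b1101000, col=0b100010, row AND col = 0b100000 = 32; 32 != 34 -> empty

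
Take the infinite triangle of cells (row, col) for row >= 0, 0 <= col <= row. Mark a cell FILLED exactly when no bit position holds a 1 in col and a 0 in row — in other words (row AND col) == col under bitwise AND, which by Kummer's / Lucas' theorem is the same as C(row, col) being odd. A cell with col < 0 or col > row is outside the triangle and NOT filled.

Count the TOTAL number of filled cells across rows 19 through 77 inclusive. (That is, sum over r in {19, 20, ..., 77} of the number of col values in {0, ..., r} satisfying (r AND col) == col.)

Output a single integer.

r19=10011 pc3: +8 =8
r20=10100 pc2: +4 =12
r21=10101 pc3: +8 =20
r22=10110 pc3: +8 =28
r23=10111 pc4: +16 =44
r24=11000 pc2: +4 =48
r25=11001 pc3: +8 =56
r26=11010 pc3: +8 =64
r27=11011 pc4: +16 =80
r28=11100 pc3: +8 =88
r29=11101 pc4: +16 =104
r30=11110 pc4: +16 =120
r31=11111 pc5: +32 =152
r32=100000 pc1: +2 =154
r33=100001 pc2: +4 =158
r34=100010 pc2: +4 =162
r35=100011 pc3: +8 =170
r36=100100 pc2: +4 =174
r37=100101 pc3: +8 =182
r38=100110 pc3: +8 =190
r39=100111 pc4: +16 =206
r40=101000 pc2: +4 =210
r41=101001 pc3: +8 =218
r42=101010 pc3: +8 =226
r43=101011 pc4: +16 =242
r44=101100 pc3: +8 =250
r45=101101 pc4: +16 =266
r46=101110 pc4: +16 =282
r47=101111 pc5: +32 =314
r48=110000 pc2: +4 =318
r49=110001 pc3: +8 =326
r50=110010 pc3: +8 =334
r51=110011 pc4: +16 =350
r52=110100 pc3: +8 =358
r53=110101 pc4: +16 =374
r54=110110 pc4: +16 =390
r55=110111 pc5: +32 =422
r56=111000 pc3: +8 =430
r57=111001 pc4: +16 =446
r58=111010 pc4: +16 =462
r59=111011 pc5: +32 =494
r60=111100 pc4: +16 =510
r61=111101 pc5: +32 =542
r62=111110 pc5: +32 =574
r63=111111 pc6: +64 =638
r64=1000000 pc1: +2 =640
r65=1000001 pc2: +4 =644
r66=1000010 pc2: +4 =648
r67=1000011 pc3: +8 =656
r68=1000100 pc2: +4 =660
r69=1000101 pc3: +8 =668
r70=1000110 pc3: +8 =676
r71=1000111 pc4: +16 =692
r72=1001000 pc2: +4 =696
r73=1001001 pc3: +8 =704
r74=1001010 pc3: +8 =712
r75=1001011 pc4: +16 =728
r76=1001100 pc3: +8 =736
r77=1001101 pc4: +16 =752

Answer: 752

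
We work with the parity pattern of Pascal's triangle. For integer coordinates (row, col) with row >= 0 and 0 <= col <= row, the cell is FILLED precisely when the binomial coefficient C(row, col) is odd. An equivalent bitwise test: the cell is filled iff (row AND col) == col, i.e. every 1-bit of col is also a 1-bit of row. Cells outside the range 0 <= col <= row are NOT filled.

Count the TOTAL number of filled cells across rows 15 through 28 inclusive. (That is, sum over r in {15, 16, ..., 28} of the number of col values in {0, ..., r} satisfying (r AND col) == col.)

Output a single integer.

Answer: 114

Derivation:
r15=1111 pc4: +16 =16
r16=10000 pc1: +2 =18
r17=10001 pc2: +4 =22
r18=10010 pc2: +4 =26
r19=10011 pc3: +8 =34
r20=10100 pc2: +4 =38
r21=10101 pc3: +8 =46
r22=10110 pc3: +8 =54
r23=10111 pc4: +16 =70
r24=11000 pc2: +4 =74
r25=11001 pc3: +8 =82
r26=11010 pc3: +8 =90
r27=11011 pc4: +16 =106
r28=11100 pc3: +8 =114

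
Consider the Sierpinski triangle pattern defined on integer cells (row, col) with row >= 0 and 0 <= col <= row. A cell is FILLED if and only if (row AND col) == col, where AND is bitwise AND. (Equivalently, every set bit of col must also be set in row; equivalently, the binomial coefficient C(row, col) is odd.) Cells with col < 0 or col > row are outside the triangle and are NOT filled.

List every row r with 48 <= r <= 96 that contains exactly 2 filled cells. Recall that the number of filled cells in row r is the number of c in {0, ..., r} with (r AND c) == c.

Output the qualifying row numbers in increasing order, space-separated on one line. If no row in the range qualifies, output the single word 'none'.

Row r has 2^popcount(r) filled cells, so we need popcount(r) = log2(2) = 1.
Scan r = 48..96 and keep those with exactly 1 one-bits:
r=48=110000 popcount=2 -> skip
r=49=110001 popcount=3 -> skip
r=50=110010 popcount=3 -> skip
r=51=110011 popcount=4 -> skip
r=52=110100 popcount=3 -> skip
r=53=110101 popcount=4 -> skip
r=54=110110 popcount=4 -> skip
r=55=110111 popcount=5 -> skip
r=56=111000 popcount=3 -> skip
r=57=111001 popcount=4 -> skip
r=58=111010 popcount=4 -> skip
r=59=111011 popcount=5 -> skip
r=60=111100 popcount=4 -> skip
r=61=111101 popcount=5 -> skip
r=62=111110 popcount=5 -> skip
r=63=111111 popcount=6 -> skip
r=64=1000000 popcount=1 -> KEEP
r=65=1000001 popcount=2 -> skip
r=66=1000010 popcount=2 -> skip
r=67=1000011 popcount=3 -> skip
r=68=1000100 popcount=2 -> skip
r=69=1000101 popcount=3 -> skip
r=70=1000110 popcount=3 -> skip
r=71=1000111 popcount=4 -> skip
r=72=1001000 popcount=2 -> skip
r=73=1001001 popcount=3 -> skip
r=74=1001010 popcount=3 -> skip
r=75=1001011 popcount=4 -> skip
r=76=1001100 popcount=3 -> skip
r=77=1001101 popcount=4 -> skip
r=78=1001110 popcount=4 -> skip
r=79=1001111 popcount=5 -> skip
r=80=1010000 popcount=2 -> skip
r=81=1010001 popcount=3 -> skip
r=82=1010010 popcount=3 -> skip
r=83=1010011 popcount=4 -> skip
r=84=1010100 popcount=3 -> skip
r=85=1010101 popcount=4 -> skip
r=86=1010110 popcount=4 -> skip
r=87=1010111 popcount=5 -> skip
r=88=1011000 popcount=3 -> skip
r=89=1011001 popcount=4 -> skip
r=90=1011010 popcount=4 -> skip
r=91=1011011 popcount=5 -> skip
r=92=1011100 popcount=4 -> skip
r=93=1011101 popcount=5 -> skip
r=94=1011110 popcount=5 -> skip
r=95=1011111 popcount=6 -> skip
r=96=1100000 popcount=2 -> skip
Kept rows: 64

Answer: 64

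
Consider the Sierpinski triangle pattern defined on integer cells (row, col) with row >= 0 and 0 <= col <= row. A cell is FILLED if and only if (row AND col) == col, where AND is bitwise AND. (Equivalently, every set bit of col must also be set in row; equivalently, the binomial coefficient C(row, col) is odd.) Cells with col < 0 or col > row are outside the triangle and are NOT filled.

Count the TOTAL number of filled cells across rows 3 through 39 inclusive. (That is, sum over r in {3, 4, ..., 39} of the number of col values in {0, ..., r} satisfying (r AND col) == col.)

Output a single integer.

Answer: 292

Derivation:
r3=11 pc2: +4 =4
r4=100 pc1: +2 =6
r5=101 pc2: +4 =10
r6=110 pc2: +4 =14
r7=111 pc3: +8 =22
r8=1000 pc1: +2 =24
r9=1001 pc2: +4 =28
r10=1010 pc2: +4 =32
r11=1011 pc3: +8 =40
r12=1100 pc2: +4 =44
r13=1101 pc3: +8 =52
r14=1110 pc3: +8 =60
r15=1111 pc4: +16 =76
r16=10000 pc1: +2 =78
r17=10001 pc2: +4 =82
r18=10010 pc2: +4 =86
r19=10011 pc3: +8 =94
r20=10100 pc2: +4 =98
r21=10101 pc3: +8 =106
r22=10110 pc3: +8 =114
r23=10111 pc4: +16 =130
r24=11000 pc2: +4 =134
r25=11001 pc3: +8 =142
r26=11010 pc3: +8 =150
r27=11011 pc4: +16 =166
r28=11100 pc3: +8 =174
r29=11101 pc4: +16 =190
r30=11110 pc4: +16 =206
r31=11111 pc5: +32 =238
r32=100000 pc1: +2 =240
r33=100001 pc2: +4 =244
r34=100010 pc2: +4 =248
r35=100011 pc3: +8 =256
r36=100100 pc2: +4 =260
r37=100101 pc3: +8 =268
r38=100110 pc3: +8 =276
r39=100111 pc4: +16 =292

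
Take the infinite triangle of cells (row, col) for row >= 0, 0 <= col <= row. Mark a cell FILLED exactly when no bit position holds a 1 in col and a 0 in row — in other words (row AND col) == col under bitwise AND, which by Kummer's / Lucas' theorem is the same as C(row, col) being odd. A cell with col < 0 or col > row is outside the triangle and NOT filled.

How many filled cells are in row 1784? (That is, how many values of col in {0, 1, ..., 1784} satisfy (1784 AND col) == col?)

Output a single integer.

1784 in binary = 11011111000
popcount(1784) = number of 1-bits in 11011111000 = 7
A col c satisfies (1784 AND c) == c iff every set bit of c is also set in 1784; each of the 7 set bits of 1784 can independently be on or off in c.
count = 2^7 = 128

Answer: 128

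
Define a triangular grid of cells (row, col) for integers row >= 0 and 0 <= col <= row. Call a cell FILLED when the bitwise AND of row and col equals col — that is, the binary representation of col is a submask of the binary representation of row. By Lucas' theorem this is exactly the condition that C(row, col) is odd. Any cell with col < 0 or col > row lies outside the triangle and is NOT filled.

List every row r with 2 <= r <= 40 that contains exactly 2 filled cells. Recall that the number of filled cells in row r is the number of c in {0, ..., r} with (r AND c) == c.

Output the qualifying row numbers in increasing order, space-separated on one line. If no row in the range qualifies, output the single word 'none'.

Answer: 2 4 8 16 32

Derivation:
Row r has 2^popcount(r) filled cells, so we need popcount(r) = log2(2) = 1.
Scan r = 2..40 and keep those with exactly 1 one-bits:
r=2=10 popcount=1 -> KEEP
r=3=11 popcount=2 -> skip
r=4=100 popcount=1 -> KEEP
r=5=101 popcount=2 -> skip
r=6=110 popcount=2 -> skip
r=7=111 popcount=3 -> skip
r=8=1000 popcount=1 -> KEEP
r=9=1001 popcount=2 -> skip
r=10=1010 popcount=2 -> skip
r=11=1011 popcount=3 -> skip
r=12=1100 popcount=2 -> skip
r=13=1101 popcount=3 -> skip
r=14=1110 popcount=3 -> skip
r=15=1111 popcount=4 -> skip
r=16=10000 popcount=1 -> KEEP
r=17=10001 popcount=2 -> skip
r=18=10010 popcount=2 -> skip
r=19=10011 popcount=3 -> skip
r=20=10100 popcount=2 -> skip
r=21=10101 popcount=3 -> skip
r=22=10110 popcount=3 -> skip
r=23=10111 popcount=4 -> skip
r=24=11000 popcount=2 -> skip
r=25=11001 popcount=3 -> skip
r=26=11010 popcount=3 -> skip
r=27=11011 popcount=4 -> skip
r=28=11100 popcount=3 -> skip
r=29=11101 popcount=4 -> skip
r=30=11110 popcount=4 -> skip
r=31=11111 popcount=5 -> skip
r=32=100000 popcount=1 -> KEEP
r=33=100001 popcount=2 -> skip
r=34=100010 popcount=2 -> skip
r=35=100011 popcount=3 -> skip
r=36=100100 popcount=2 -> skip
r=37=100101 popcount=3 -> skip
r=38=100110 popcount=3 -> skip
r=39=100111 popcount=4 -> skip
r=40=101000 popcount=2 -> skip
Kept rows: 2 4 8 16 32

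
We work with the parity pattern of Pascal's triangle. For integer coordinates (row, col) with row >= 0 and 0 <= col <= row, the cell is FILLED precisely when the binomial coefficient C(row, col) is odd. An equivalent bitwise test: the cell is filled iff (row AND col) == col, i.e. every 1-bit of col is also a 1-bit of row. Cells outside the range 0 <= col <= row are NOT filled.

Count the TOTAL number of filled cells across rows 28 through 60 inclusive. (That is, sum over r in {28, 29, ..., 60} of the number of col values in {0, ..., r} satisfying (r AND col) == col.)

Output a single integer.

Answer: 430

Derivation:
r28=11100 pc3: +8 =8
r29=11101 pc4: +16 =24
r30=11110 pc4: +16 =40
r31=11111 pc5: +32 =72
r32=100000 pc1: +2 =74
r33=100001 pc2: +4 =78
r34=100010 pc2: +4 =82
r35=100011 pc3: +8 =90
r36=100100 pc2: +4 =94
r37=100101 pc3: +8 =102
r38=100110 pc3: +8 =110
r39=100111 pc4: +16 =126
r40=101000 pc2: +4 =130
r41=101001 pc3: +8 =138
r42=101010 pc3: +8 =146
r43=101011 pc4: +16 =162
r44=101100 pc3: +8 =170
r45=101101 pc4: +16 =186
r46=101110 pc4: +16 =202
r47=101111 pc5: +32 =234
r48=110000 pc2: +4 =238
r49=110001 pc3: +8 =246
r50=110010 pc3: +8 =254
r51=110011 pc4: +16 =270
r52=110100 pc3: +8 =278
r53=110101 pc4: +16 =294
r54=110110 pc4: +16 =310
r55=110111 pc5: +32 =342
r56=111000 pc3: +8 =350
r57=111001 pc4: +16 =366
r58=111010 pc4: +16 =382
r59=111011 pc5: +32 =414
r60=111100 pc4: +16 =430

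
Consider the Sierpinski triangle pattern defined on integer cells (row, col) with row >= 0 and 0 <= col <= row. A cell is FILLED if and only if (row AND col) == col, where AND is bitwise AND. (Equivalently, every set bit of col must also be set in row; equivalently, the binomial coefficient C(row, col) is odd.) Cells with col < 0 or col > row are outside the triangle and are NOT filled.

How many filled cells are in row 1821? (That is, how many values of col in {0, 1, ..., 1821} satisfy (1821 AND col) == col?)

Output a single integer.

1821 in binary = 11100011101
popcount(1821) = number of 1-bits in 11100011101 = 7
A col c satisfies (1821 AND c) == c iff every set bit of c is also set in 1821; each of the 7 set bits of 1821 can independently be on or off in c.
count = 2^7 = 128

Answer: 128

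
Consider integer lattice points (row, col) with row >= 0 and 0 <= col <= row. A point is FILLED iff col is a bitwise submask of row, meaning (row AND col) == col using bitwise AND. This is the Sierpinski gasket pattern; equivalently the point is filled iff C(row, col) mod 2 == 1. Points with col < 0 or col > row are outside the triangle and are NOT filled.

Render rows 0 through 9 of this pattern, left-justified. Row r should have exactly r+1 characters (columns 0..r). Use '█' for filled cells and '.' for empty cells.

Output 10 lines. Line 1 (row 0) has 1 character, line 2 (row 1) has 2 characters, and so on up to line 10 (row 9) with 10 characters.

r0=0: █
r1=1: ██
r2=10: █.█
r3=11: ████
r4=100: █...█
r5=101: ██..██
r6=110: █.█.█.█
r7=111: ████████
r8=1000: █.......█
r9=1001: ██......██

Answer: █
██
█.█
████
█...█
██..██
█.█.█.█
████████
█.......█
██......██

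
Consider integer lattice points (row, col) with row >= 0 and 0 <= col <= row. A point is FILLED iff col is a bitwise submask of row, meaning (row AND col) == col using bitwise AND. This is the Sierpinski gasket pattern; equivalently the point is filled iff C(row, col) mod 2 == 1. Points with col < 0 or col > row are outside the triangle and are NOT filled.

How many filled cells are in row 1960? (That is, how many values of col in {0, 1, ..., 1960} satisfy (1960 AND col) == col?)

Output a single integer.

Answer: 64

Derivation:
1960 in binary = 11110101000
popcount(1960) = number of 1-bits in 11110101000 = 6
A col c satisfies (1960 AND c) == c iff every set bit of c is also set in 1960; each of the 6 set bits of 1960 can independently be on or off in c.
count = 2^6 = 64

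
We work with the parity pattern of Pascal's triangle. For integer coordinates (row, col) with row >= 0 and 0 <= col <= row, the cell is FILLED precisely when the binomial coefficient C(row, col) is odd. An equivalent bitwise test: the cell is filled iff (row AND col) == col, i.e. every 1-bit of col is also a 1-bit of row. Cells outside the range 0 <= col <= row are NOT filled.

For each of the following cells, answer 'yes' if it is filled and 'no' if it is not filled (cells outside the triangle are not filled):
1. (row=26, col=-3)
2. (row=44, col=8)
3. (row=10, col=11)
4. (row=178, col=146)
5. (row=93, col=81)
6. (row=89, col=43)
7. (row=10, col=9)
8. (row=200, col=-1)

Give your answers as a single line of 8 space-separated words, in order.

(26,-3): col outside [0, 26] -> not filled
(44,8): row=0b101100, col=0b1000, row AND col = 0b1000 = 8; 8 == 8 -> filled
(10,11): col outside [0, 10] -> not filled
(178,146): row=0b10110010, col=0b10010010, row AND col = 0b10010010 = 146; 146 == 146 -> filled
(93,81): row=0b1011101, col=0b1010001, row AND col = 0b1010001 = 81; 81 == 81 -> filled
(89,43): row=0b1011001, col=0b101011, row AND col = 0b1001 = 9; 9 != 43 -> empty
(10,9): row=0b1010, col=0b1001, row AND col = 0b1000 = 8; 8 != 9 -> empty
(200,-1): col outside [0, 200] -> not filled

Answer: no yes no yes yes no no no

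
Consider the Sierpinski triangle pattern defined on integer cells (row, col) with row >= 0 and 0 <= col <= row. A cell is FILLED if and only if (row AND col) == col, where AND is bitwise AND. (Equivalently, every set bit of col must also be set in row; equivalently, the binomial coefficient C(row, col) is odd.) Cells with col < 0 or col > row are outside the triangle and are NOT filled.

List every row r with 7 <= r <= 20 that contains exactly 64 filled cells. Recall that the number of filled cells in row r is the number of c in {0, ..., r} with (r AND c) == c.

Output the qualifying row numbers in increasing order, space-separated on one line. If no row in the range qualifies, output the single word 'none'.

Row r has 2^popcount(r) filled cells, so we need popcount(r) = log2(64) = 6.
Scan r = 7..20 and keep those with exactly 6 one-bits:
r=7=111 popcount=3 -> skip
r=8=1000 popcount=1 -> skip
r=9=1001 popcount=2 -> skip
r=10=1010 popcount=2 -> skip
r=11=1011 popcount=3 -> skip
r=12=1100 popcount=2 -> skip
r=13=1101 popcount=3 -> skip
r=14=1110 popcount=3 -> skip
r=15=1111 popcount=4 -> skip
r=16=10000 popcount=1 -> skip
r=17=10001 popcount=2 -> skip
r=18=10010 popcount=2 -> skip
r=19=10011 popcount=3 -> skip
r=20=10100 popcount=2 -> skip
Kept rows: none

Answer: none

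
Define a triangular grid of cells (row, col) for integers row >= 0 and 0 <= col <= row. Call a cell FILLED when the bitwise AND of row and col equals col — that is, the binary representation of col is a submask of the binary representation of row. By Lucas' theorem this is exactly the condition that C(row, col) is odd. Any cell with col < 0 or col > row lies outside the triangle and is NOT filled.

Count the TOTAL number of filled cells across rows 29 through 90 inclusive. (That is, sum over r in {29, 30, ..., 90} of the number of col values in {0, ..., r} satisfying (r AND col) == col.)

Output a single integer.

Answer: 860

Derivation:
r29=11101 pc4: +16 =16
r30=11110 pc4: +16 =32
r31=11111 pc5: +32 =64
r32=100000 pc1: +2 =66
r33=100001 pc2: +4 =70
r34=100010 pc2: +4 =74
r35=100011 pc3: +8 =82
r36=100100 pc2: +4 =86
r37=100101 pc3: +8 =94
r38=100110 pc3: +8 =102
r39=100111 pc4: +16 =118
r40=101000 pc2: +4 =122
r41=101001 pc3: +8 =130
r42=101010 pc3: +8 =138
r43=101011 pc4: +16 =154
r44=101100 pc3: +8 =162
r45=101101 pc4: +16 =178
r46=101110 pc4: +16 =194
r47=101111 pc5: +32 =226
r48=110000 pc2: +4 =230
r49=110001 pc3: +8 =238
r50=110010 pc3: +8 =246
r51=110011 pc4: +16 =262
r52=110100 pc3: +8 =270
r53=110101 pc4: +16 =286
r54=110110 pc4: +16 =302
r55=110111 pc5: +32 =334
r56=111000 pc3: +8 =342
r57=111001 pc4: +16 =358
r58=111010 pc4: +16 =374
r59=111011 pc5: +32 =406
r60=111100 pc4: +16 =422
r61=111101 pc5: +32 =454
r62=111110 pc5: +32 =486
r63=111111 pc6: +64 =550
r64=1000000 pc1: +2 =552
r65=1000001 pc2: +4 =556
r66=1000010 pc2: +4 =560
r67=1000011 pc3: +8 =568
r68=1000100 pc2: +4 =572
r69=1000101 pc3: +8 =580
r70=1000110 pc3: +8 =588
r71=1000111 pc4: +16 =604
r72=1001000 pc2: +4 =608
r73=1001001 pc3: +8 =616
r74=1001010 pc3: +8 =624
r75=1001011 pc4: +16 =640
r76=1001100 pc3: +8 =648
r77=1001101 pc4: +16 =664
r78=1001110 pc4: +16 =680
r79=1001111 pc5: +32 =712
r80=1010000 pc2: +4 =716
r81=1010001 pc3: +8 =724
r82=1010010 pc3: +8 =732
r83=1010011 pc4: +16 =748
r84=1010100 pc3: +8 =756
r85=1010101 pc4: +16 =772
r86=1010110 pc4: +16 =788
r87=1010111 pc5: +32 =820
r88=1011000 pc3: +8 =828
r89=1011001 pc4: +16 =844
r90=1011010 pc4: +16 =860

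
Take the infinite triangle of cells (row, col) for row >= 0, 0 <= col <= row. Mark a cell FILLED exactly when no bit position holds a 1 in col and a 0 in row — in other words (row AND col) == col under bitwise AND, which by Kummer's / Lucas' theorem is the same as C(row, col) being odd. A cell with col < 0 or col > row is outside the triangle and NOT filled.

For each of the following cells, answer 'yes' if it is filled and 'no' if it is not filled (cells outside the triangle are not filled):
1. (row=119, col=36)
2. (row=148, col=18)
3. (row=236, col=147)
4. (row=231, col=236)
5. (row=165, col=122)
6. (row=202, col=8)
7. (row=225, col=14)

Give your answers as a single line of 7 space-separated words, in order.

(119,36): row=0b1110111, col=0b100100, row AND col = 0b100100 = 36; 36 == 36 -> filled
(148,18): row=0b10010100, col=0b10010, row AND col = 0b10000 = 16; 16 != 18 -> empty
(236,147): row=0b11101100, col=0b10010011, row AND col = 0b10000000 = 128; 128 != 147 -> empty
(231,236): col outside [0, 231] -> not filled
(165,122): row=0b10100101, col=0b1111010, row AND col = 0b100000 = 32; 32 != 122 -> empty
(202,8): row=0b11001010, col=0b1000, row AND col = 0b1000 = 8; 8 == 8 -> filled
(225,14): row=0b11100001, col=0b1110, row AND col = 0b0 = 0; 0 != 14 -> empty

Answer: yes no no no no yes no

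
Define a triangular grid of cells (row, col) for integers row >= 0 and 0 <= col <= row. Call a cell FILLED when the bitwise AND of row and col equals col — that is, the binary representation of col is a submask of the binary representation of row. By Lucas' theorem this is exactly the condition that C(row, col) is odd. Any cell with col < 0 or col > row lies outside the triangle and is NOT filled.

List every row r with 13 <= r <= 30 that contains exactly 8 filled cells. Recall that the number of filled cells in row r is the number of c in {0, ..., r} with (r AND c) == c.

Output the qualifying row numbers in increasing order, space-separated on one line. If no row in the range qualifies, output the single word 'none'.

Answer: 13 14 19 21 22 25 26 28

Derivation:
Row r has 2^popcount(r) filled cells, so we need popcount(r) = log2(8) = 3.
Scan r = 13..30 and keep those with exactly 3 one-bits:
r=13=1101 popcount=3 -> KEEP
r=14=1110 popcount=3 -> KEEP
r=15=1111 popcount=4 -> skip
r=16=10000 popcount=1 -> skip
r=17=10001 popcount=2 -> skip
r=18=10010 popcount=2 -> skip
r=19=10011 popcount=3 -> KEEP
r=20=10100 popcount=2 -> skip
r=21=10101 popcount=3 -> KEEP
r=22=10110 popcount=3 -> KEEP
r=23=10111 popcount=4 -> skip
r=24=11000 popcount=2 -> skip
r=25=11001 popcount=3 -> KEEP
r=26=11010 popcount=3 -> KEEP
r=27=11011 popcount=4 -> skip
r=28=11100 popcount=3 -> KEEP
r=29=11101 popcount=4 -> skip
r=30=11110 popcount=4 -> skip
Kept rows: 13 14 19 21 22 25 26 28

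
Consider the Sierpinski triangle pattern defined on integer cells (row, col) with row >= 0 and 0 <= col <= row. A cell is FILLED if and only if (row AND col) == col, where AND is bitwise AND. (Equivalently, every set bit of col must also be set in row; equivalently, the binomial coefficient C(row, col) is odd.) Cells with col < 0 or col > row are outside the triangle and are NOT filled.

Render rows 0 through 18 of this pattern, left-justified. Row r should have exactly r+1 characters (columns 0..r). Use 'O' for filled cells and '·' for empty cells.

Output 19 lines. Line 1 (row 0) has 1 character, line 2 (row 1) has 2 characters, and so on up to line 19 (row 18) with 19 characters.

r0=0: O
r1=1: OO
r2=10: O·O
r3=11: OOOO
r4=100: O···O
r5=101: OO··OO
r6=110: O·O·O·O
r7=111: OOOOOOOO
r8=1000: O·······O
r9=1001: OO······OO
r10=1010: O·O·····O·O
r11=1011: OOOO····OOOO
r12=1100: O···O···O···O
r13=1101: OO··OO··OO··OO
r14=1110: O·O·O·O·O·O·O·O
r15=1111: OOOOOOOOOOOOOOOO
r16=10000: O···············O
r17=10001: OO··············OO
r18=10010: O·O·············O·O

Answer: O
OO
O·O
OOOO
O···O
OO··OO
O·O·O·O
OOOOOOOO
O·······O
OO······OO
O·O·····O·O
OOOO····OOOO
O···O···O···O
OO··OO··OO··OO
O·O·O·O·O·O·O·O
OOOOOOOOOOOOOOOO
O···············O
OO··············OO
O·O·············O·O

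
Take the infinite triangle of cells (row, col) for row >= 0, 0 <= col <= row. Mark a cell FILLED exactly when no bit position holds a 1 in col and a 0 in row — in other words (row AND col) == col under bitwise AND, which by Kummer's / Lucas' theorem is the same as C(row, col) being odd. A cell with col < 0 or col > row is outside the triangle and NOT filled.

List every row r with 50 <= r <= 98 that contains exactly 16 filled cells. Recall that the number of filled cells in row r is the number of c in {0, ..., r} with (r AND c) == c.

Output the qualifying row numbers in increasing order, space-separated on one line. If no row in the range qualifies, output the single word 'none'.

Answer: 51 53 54 57 58 60 71 75 77 78 83 85 86 89 90 92

Derivation:
Row r has 2^popcount(r) filled cells, so we need popcount(r) = log2(16) = 4.
Scan r = 50..98 and keep those with exactly 4 one-bits:
r=50=110010 popcount=3 -> skip
r=51=110011 popcount=4 -> KEEP
r=52=110100 popcount=3 -> skip
r=53=110101 popcount=4 -> KEEP
r=54=110110 popcount=4 -> KEEP
r=55=110111 popcount=5 -> skip
r=56=111000 popcount=3 -> skip
r=57=111001 popcount=4 -> KEEP
r=58=111010 popcount=4 -> KEEP
r=59=111011 popcount=5 -> skip
r=60=111100 popcount=4 -> KEEP
r=61=111101 popcount=5 -> skip
r=62=111110 popcount=5 -> skip
r=63=111111 popcount=6 -> skip
r=64=1000000 popcount=1 -> skip
r=65=1000001 popcount=2 -> skip
r=66=1000010 popcount=2 -> skip
r=67=1000011 popcount=3 -> skip
r=68=1000100 popcount=2 -> skip
r=69=1000101 popcount=3 -> skip
r=70=1000110 popcount=3 -> skip
r=71=1000111 popcount=4 -> KEEP
r=72=1001000 popcount=2 -> skip
r=73=1001001 popcount=3 -> skip
r=74=1001010 popcount=3 -> skip
r=75=1001011 popcount=4 -> KEEP
r=76=1001100 popcount=3 -> skip
r=77=1001101 popcount=4 -> KEEP
r=78=1001110 popcount=4 -> KEEP
r=79=1001111 popcount=5 -> skip
r=80=1010000 popcount=2 -> skip
r=81=1010001 popcount=3 -> skip
r=82=1010010 popcount=3 -> skip
r=83=1010011 popcount=4 -> KEEP
r=84=1010100 popcount=3 -> skip
r=85=1010101 popcount=4 -> KEEP
r=86=1010110 popcount=4 -> KEEP
r=87=1010111 popcount=5 -> skip
r=88=1011000 popcount=3 -> skip
r=89=1011001 popcount=4 -> KEEP
r=90=1011010 popcount=4 -> KEEP
r=91=1011011 popcount=5 -> skip
r=92=1011100 popcount=4 -> KEEP
r=93=1011101 popcount=5 -> skip
r=94=1011110 popcount=5 -> skip
r=95=1011111 popcount=6 -> skip
r=96=1100000 popcount=2 -> skip
r=97=1100001 popcount=3 -> skip
r=98=1100010 popcount=3 -> skip
Kept rows: 51 53 54 57 58 60 71 75 77 78 83 85 86 89 90 92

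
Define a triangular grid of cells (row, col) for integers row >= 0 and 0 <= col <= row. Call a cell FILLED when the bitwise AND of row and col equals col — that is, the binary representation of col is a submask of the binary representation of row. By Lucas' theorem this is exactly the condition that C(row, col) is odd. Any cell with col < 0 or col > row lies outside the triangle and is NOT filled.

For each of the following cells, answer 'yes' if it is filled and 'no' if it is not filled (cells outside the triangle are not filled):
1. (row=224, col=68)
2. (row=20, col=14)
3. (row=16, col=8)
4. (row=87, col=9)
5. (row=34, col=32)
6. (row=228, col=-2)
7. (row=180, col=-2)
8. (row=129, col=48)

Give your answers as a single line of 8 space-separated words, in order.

Answer: no no no no yes no no no

Derivation:
(224,68): row=0b11100000, col=0b1000100, row AND col = 0b1000000 = 64; 64 != 68 -> empty
(20,14): row=0b10100, col=0b1110, row AND col = 0b100 = 4; 4 != 14 -> empty
(16,8): row=0b10000, col=0b1000, row AND col = 0b0 = 0; 0 != 8 -> empty
(87,9): row=0b1010111, col=0b1001, row AND col = 0b1 = 1; 1 != 9 -> empty
(34,32): row=0b100010, col=0b100000, row AND col = 0b100000 = 32; 32 == 32 -> filled
(228,-2): col outside [0, 228] -> not filled
(180,-2): col outside [0, 180] -> not filled
(129,48): row=0b10000001, col=0b110000, row AND col = 0b0 = 0; 0 != 48 -> empty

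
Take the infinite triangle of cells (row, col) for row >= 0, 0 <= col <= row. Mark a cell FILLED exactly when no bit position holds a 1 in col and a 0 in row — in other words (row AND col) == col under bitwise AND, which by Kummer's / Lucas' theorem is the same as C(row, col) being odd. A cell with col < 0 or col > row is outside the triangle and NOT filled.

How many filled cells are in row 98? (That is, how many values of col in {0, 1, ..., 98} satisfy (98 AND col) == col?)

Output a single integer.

98 in binary = 1100010
popcount(98) = number of 1-bits in 1100010 = 3
A col c satisfies (98 AND c) == c iff every set bit of c is also set in 98; each of the 3 set bits of 98 can independently be on or off in c.
count = 2^3 = 8

Answer: 8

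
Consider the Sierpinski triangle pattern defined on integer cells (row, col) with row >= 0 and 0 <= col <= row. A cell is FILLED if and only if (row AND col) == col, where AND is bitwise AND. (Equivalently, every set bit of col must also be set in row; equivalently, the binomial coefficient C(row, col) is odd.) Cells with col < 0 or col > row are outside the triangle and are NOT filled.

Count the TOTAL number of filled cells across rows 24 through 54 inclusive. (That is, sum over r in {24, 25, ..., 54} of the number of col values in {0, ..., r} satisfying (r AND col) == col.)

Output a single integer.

r24=11000 pc2: +4 =4
r25=11001 pc3: +8 =12
r26=11010 pc3: +8 =20
r27=11011 pc4: +16 =36
r28=11100 pc3: +8 =44
r29=11101 pc4: +16 =60
r30=11110 pc4: +16 =76
r31=11111 pc5: +32 =108
r32=100000 pc1: +2 =110
r33=100001 pc2: +4 =114
r34=100010 pc2: +4 =118
r35=100011 pc3: +8 =126
r36=100100 pc2: +4 =130
r37=100101 pc3: +8 =138
r38=100110 pc3: +8 =146
r39=100111 pc4: +16 =162
r40=101000 pc2: +4 =166
r41=101001 pc3: +8 =174
r42=101010 pc3: +8 =182
r43=101011 pc4: +16 =198
r44=101100 pc3: +8 =206
r45=101101 pc4: +16 =222
r46=101110 pc4: +16 =238
r47=101111 pc5: +32 =270
r48=110000 pc2: +4 =274
r49=110001 pc3: +8 =282
r50=110010 pc3: +8 =290
r51=110011 pc4: +16 =306
r52=110100 pc3: +8 =314
r53=110101 pc4: +16 =330
r54=110110 pc4: +16 =346

Answer: 346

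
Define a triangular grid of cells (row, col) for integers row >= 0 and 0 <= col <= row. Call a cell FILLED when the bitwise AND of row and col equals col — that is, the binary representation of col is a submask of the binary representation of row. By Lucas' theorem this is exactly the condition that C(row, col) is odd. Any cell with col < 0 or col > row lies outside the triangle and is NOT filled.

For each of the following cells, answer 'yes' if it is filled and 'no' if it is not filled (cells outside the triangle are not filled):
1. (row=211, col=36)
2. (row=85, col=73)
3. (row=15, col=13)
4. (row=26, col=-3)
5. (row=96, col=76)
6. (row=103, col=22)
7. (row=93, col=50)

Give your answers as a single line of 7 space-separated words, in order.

(211,36): row=0b11010011, col=0b100100, row AND col = 0b0 = 0; 0 != 36 -> empty
(85,73): row=0b1010101, col=0b1001001, row AND col = 0b1000001 = 65; 65 != 73 -> empty
(15,13): row=0b1111, col=0b1101, row AND col = 0b1101 = 13; 13 == 13 -> filled
(26,-3): col outside [0, 26] -> not filled
(96,76): row=0b1100000, col=0b1001100, row AND col = 0b1000000 = 64; 64 != 76 -> empty
(103,22): row=0b1100111, col=0b10110, row AND col = 0b110 = 6; 6 != 22 -> empty
(93,50): row=0b1011101, col=0b110010, row AND col = 0b10000 = 16; 16 != 50 -> empty

Answer: no no yes no no no no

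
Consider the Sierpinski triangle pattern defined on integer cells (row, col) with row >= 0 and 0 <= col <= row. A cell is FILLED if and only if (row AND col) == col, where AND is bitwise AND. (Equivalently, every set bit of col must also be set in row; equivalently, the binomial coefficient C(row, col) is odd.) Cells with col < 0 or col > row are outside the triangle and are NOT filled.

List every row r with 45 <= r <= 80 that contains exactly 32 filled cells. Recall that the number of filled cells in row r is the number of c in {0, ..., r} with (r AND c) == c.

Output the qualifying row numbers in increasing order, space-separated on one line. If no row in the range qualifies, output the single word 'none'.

Row r has 2^popcount(r) filled cells, so we need popcount(r) = log2(32) = 5.
Scan r = 45..80 and keep those with exactly 5 one-bits:
r=45=101101 popcount=4 -> skip
r=46=101110 popcount=4 -> skip
r=47=101111 popcount=5 -> KEEP
r=48=110000 popcount=2 -> skip
r=49=110001 popcount=3 -> skip
r=50=110010 popcount=3 -> skip
r=51=110011 popcount=4 -> skip
r=52=110100 popcount=3 -> skip
r=53=110101 popcount=4 -> skip
r=54=110110 popcount=4 -> skip
r=55=110111 popcount=5 -> KEEP
r=56=111000 popcount=3 -> skip
r=57=111001 popcount=4 -> skip
r=58=111010 popcount=4 -> skip
r=59=111011 popcount=5 -> KEEP
r=60=111100 popcount=4 -> skip
r=61=111101 popcount=5 -> KEEP
r=62=111110 popcount=5 -> KEEP
r=63=111111 popcount=6 -> skip
r=64=1000000 popcount=1 -> skip
r=65=1000001 popcount=2 -> skip
r=66=1000010 popcount=2 -> skip
r=67=1000011 popcount=3 -> skip
r=68=1000100 popcount=2 -> skip
r=69=1000101 popcount=3 -> skip
r=70=1000110 popcount=3 -> skip
r=71=1000111 popcount=4 -> skip
r=72=1001000 popcount=2 -> skip
r=73=1001001 popcount=3 -> skip
r=74=1001010 popcount=3 -> skip
r=75=1001011 popcount=4 -> skip
r=76=1001100 popcount=3 -> skip
r=77=1001101 popcount=4 -> skip
r=78=1001110 popcount=4 -> skip
r=79=1001111 popcount=5 -> KEEP
r=80=1010000 popcount=2 -> skip
Kept rows: 47 55 59 61 62 79

Answer: 47 55 59 61 62 79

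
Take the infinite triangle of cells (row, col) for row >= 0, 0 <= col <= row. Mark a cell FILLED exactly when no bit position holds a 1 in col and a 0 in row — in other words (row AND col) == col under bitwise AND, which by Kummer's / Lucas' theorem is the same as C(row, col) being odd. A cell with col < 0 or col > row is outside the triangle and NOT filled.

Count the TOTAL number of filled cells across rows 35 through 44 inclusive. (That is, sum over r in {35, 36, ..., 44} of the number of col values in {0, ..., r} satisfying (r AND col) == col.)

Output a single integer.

Answer: 88

Derivation:
r35=100011 pc3: +8 =8
r36=100100 pc2: +4 =12
r37=100101 pc3: +8 =20
r38=100110 pc3: +8 =28
r39=100111 pc4: +16 =44
r40=101000 pc2: +4 =48
r41=101001 pc3: +8 =56
r42=101010 pc3: +8 =64
r43=101011 pc4: +16 =80
r44=101100 pc3: +8 =88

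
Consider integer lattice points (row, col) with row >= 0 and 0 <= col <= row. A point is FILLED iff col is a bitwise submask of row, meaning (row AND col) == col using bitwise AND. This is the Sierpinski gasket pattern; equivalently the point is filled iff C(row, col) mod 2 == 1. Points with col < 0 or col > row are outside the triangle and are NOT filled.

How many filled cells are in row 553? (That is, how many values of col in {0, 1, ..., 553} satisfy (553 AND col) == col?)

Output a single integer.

Answer: 16

Derivation:
553 in binary = 1000101001
popcount(553) = number of 1-bits in 1000101001 = 4
A col c satisfies (553 AND c) == c iff every set bit of c is also set in 553; each of the 4 set bits of 553 can independently be on or off in c.
count = 2^4 = 16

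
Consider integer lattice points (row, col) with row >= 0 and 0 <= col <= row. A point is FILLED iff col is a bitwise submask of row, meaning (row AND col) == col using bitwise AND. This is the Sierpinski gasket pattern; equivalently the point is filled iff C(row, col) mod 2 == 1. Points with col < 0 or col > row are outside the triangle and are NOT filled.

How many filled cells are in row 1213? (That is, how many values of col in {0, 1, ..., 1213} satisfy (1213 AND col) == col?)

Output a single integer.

Answer: 128

Derivation:
1213 in binary = 10010111101
popcount(1213) = number of 1-bits in 10010111101 = 7
A col c satisfies (1213 AND c) == c iff every set bit of c is also set in 1213; each of the 7 set bits of 1213 can independently be on or off in c.
count = 2^7 = 128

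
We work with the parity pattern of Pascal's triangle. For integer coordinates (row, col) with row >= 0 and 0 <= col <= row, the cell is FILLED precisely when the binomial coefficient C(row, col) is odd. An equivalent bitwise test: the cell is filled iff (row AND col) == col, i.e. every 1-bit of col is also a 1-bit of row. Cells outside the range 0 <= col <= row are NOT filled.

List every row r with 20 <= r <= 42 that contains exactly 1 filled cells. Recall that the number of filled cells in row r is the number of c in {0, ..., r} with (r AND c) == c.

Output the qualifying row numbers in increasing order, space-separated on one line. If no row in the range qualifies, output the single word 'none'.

Answer: none

Derivation:
Row r has 2^popcount(r) filled cells, so we need popcount(r) = log2(1) = 0.
Scan r = 20..42 and keep those with exactly 0 one-bits:
r=20=10100 popcount=2 -> skip
r=21=10101 popcount=3 -> skip
r=22=10110 popcount=3 -> skip
r=23=10111 popcount=4 -> skip
r=24=11000 popcount=2 -> skip
r=25=11001 popcount=3 -> skip
r=26=11010 popcount=3 -> skip
r=27=11011 popcount=4 -> skip
r=28=11100 popcount=3 -> skip
r=29=11101 popcount=4 -> skip
r=30=11110 popcount=4 -> skip
r=31=11111 popcount=5 -> skip
r=32=100000 popcount=1 -> skip
r=33=100001 popcount=2 -> skip
r=34=100010 popcount=2 -> skip
r=35=100011 popcount=3 -> skip
r=36=100100 popcount=2 -> skip
r=37=100101 popcount=3 -> skip
r=38=100110 popcount=3 -> skip
r=39=100111 popcount=4 -> skip
r=40=101000 popcount=2 -> skip
r=41=101001 popcount=3 -> skip
r=42=101010 popcount=3 -> skip
Kept rows: none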